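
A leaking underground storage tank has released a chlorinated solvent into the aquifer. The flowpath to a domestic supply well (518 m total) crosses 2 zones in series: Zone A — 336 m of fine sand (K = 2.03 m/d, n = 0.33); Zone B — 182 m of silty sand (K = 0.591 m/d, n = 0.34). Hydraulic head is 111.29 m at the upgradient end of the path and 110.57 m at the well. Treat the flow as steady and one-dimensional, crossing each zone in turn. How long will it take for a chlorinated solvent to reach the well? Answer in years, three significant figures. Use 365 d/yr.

311 years

Total head drop ΔH = 111.29 − 110.57 = 0.72 m
Continuity: the same q passes through each zone, so ΔH = q·Σ(L_j/K_j) — the zones act as resistances in series.
Σ(L/K) = 336/2.03 + 182/0.591 = 165.5 + 308.0 = 473.5 d
q = ΔH / Σ(L/K) = 0.72 / 473.5 = 0.001521 m/d (same in every zone)
Zone A: v = q/n = 0.001521/0.33 = 0.004608 m/d → t_A = 336/0.004608 = 72910 d
Zone B: v = q/n = 0.001521/0.34 = 0.004473 m/d → t_B = 182/0.004473 = 40690 d
Total t = 72910 + 40690 = 113600 d
   = 113600 / 365 = 311 yr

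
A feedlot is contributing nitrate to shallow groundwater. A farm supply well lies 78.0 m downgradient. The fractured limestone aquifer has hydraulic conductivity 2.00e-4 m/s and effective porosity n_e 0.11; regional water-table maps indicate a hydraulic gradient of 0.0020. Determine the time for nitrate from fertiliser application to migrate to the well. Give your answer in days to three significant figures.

248 days

K = 2.00e-4 m/s × 86400 s/d = 17.28 m/d
q = Ki = 17.28 × 0.0020 = 0.03456 m/d
Average linear velocity = 0.03456 / 0.11 = 0.3142 m/d
t = L / v = 78.0 / 0.3142 = 248.3 d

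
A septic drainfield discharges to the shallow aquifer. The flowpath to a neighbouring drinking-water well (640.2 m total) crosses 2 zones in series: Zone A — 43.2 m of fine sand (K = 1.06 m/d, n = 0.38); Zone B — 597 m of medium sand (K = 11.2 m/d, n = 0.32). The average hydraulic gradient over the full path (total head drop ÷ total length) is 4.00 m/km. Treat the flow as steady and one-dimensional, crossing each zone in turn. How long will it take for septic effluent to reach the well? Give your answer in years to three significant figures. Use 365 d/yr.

20.9 years

Steady 1-D flow in series ⇒ the Darcy flux q is identical in every zone and the zone head losses add (resistances L/K in series).
Σ(L/K) = 43.2/1.06 + 597/11.2 = 40.75 + 53.30 = 94.06 d
K_eq = L_total / Σ(L/K) = 640.2 / 94.06 = 6.806 m/d
q = K_eq · i = 6.806 × 0.0040 = 0.02723 m/d (same in every zone)
Zone A: v = q/n = 0.02723/0.38 = 0.07165 m/d → t_A = 43.2/0.07165 = 603.0 d
Zone B: v = q/n = 0.02723/0.32 = 0.08508 m/d → t_B = 597/0.08508 = 7017 d
Total t = 603.0 + 7017 = 7620 d
   = 7620 / 365 = 20.9 yr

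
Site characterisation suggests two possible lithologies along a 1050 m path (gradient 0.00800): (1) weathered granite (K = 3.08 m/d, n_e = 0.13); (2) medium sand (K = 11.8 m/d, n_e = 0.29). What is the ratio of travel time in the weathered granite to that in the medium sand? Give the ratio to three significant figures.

Unit 1 (weathered granite): v = 3.08×0.0080/0.13 = 0.1895 m/d, t = 1050/0.1895 = 5540 d
Unit 2 (medium sand): v = 11.8×0.0080/0.29 = 0.3255 m/d, t = 1050/0.3255 = 3226 d
t(weathered granite) / t(medium sand) = 5540/3226 = 1.72

1.72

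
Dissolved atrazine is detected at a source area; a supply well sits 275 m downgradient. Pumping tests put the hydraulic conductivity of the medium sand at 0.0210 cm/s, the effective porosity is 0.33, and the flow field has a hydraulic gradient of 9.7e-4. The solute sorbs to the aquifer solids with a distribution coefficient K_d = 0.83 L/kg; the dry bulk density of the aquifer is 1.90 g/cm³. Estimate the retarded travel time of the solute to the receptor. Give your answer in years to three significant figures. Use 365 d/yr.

K = 0.0210 cm/s × 864 = 18.14 m/d
Specific discharge q = 18.14 × 9.7e-4 = 0.01760 m/d
Seepage velocity v = q / n = 0.01760 / 0.33 = 0.05333 m/d
Retardation R = 1 + ρ_b·K_d/n = 1 + 1.90×0.83/0.33 = 5.779
Contaminant velocity v_c = v/R = 0.05333/5.779 = 0.009229 m/d
t = L/v_c = 275/0.009229 = 29800 d
   = 29800/365 = 81.6 yr

81.6 years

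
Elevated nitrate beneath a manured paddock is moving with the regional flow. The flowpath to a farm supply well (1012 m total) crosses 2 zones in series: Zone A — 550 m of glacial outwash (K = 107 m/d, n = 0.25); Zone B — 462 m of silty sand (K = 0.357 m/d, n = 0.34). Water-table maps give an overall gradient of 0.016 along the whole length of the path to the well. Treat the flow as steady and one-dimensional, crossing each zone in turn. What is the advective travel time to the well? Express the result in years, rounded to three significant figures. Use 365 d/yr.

64.8 years

Continuity: the same q passes through each zone, so ΔH = q·Σ(L_j/K_j) — the zones act as resistances in series.
Σ(L/K) = 550/107 + 462/0.357 = 5.140 + 1294 = 1299 d
K_eq = L_total / Σ(L/K) = 1012 / 1299 = 0.7789 m/d
q = K_eq · i = 0.7789 × 0.016 = 0.01246 m/d (same in every zone)
Zone A: v = q/n = 0.01246/0.25 = 0.04985 m/d → t_A = 550/0.04985 = 11030 d
Zone B: v = q/n = 0.01246/0.34 = 0.03665 m/d → t_B = 462/0.03665 = 12600 d
Total t = 11030 + 12600 = 23640 d
   = 23640 / 365 = 64.8 yr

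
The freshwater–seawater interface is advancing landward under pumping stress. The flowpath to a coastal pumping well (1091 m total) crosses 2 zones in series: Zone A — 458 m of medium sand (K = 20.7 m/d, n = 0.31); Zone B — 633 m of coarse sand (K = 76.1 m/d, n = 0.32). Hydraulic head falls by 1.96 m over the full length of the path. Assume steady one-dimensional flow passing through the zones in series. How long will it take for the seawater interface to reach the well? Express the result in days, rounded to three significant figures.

5350 days

Steady 1-D flow in series ⇒ the Darcy flux q is identical in every zone and the zone head losses add (resistances L/K in series).
Σ(L/K) = 458/20.7 + 633/76.1 = 22.13 + 8.318 = 30.44 d
q = ΔH / Σ(L/K) = 1.96 / 30.44 = 0.06438 m/d (same in every zone)
Zone A: v = q/n = 0.06438/0.31 = 0.2077 m/d → t_A = 458/0.2077 = 2205 d
Zone B: v = q/n = 0.06438/0.32 = 0.2012 m/d → t_B = 633/0.2012 = 3146 d
Total t = 2205 + 3146 = 5352 d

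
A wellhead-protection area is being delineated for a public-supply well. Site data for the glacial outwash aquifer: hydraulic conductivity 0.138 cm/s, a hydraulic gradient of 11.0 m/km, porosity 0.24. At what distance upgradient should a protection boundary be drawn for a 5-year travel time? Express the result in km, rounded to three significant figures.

K = 0.138 cm/s × 864 = 119.2 m/d
Specific discharge q = 119.2 × 0.011 = 1.312 m/d
v = Ki/n = 119.2·0.011/0.24 = 5.465 m/d
T = 5 yr × 365 = 1825 d
L = v × T = 5.465 × 1825 = 9973 m
   = 9.97 km

9.97 km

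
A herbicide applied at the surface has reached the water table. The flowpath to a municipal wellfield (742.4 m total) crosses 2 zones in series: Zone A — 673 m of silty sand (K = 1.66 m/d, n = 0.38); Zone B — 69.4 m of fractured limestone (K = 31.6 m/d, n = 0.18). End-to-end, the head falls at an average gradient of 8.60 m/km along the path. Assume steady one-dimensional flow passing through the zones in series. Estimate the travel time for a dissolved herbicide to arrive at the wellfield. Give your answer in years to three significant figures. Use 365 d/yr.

Steady 1-D flow in series ⇒ the Darcy flux q is identical in every zone and the zone head losses add (resistances L/K in series).
Σ(L/K) = 673/1.66 + 69.4/31.6 = 405.4 + 2.196 = 407.6 d
K_eq = L_total / Σ(L/K) = 742.4 / 407.6 = 1.821 m/d
q = K_eq · i = 1.821 × 0.0086 = 0.01566 m/d (same in every zone)
Zone A: v = q/n = 0.01566/0.38 = 0.04122 m/d → t_A = 673/0.04122 = 16330 d
Zone B: v = q/n = 0.01566/0.18 = 0.08702 m/d → t_B = 69.4/0.08702 = 797.5 d
Total t = 16330 + 797.5 = 17120 d
   = 17120 / 365 = 46.9 yr

46.9 years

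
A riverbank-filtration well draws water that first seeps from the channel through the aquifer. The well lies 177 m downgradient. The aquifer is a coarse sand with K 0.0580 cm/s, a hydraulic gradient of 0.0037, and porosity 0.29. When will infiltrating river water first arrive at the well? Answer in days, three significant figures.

277 days

K = 0.0580 cm/s × 864 = 50.11 m/d
Darcy flux q = K·i = 50.11 × 0.0037 = 0.1854 m/d
Average linear velocity = 0.1854 / 0.29 = 0.6394 m/d
t = L / v = 177 / 0.6394 = 276.8 d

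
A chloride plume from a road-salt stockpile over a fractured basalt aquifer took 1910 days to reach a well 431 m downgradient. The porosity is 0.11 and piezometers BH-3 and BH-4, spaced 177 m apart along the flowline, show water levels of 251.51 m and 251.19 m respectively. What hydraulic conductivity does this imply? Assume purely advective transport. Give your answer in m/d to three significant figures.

Hydraulic gradient i = (251.51 − 251.19) / 177 = 0.32 / 177 = 0.001808
v = L / t = 431 / 1910 = 0.2257 m/d
K = v · n / i = 0.2257 × 0.11 / 0.001808 = 13.7 m/d

13.7 m/d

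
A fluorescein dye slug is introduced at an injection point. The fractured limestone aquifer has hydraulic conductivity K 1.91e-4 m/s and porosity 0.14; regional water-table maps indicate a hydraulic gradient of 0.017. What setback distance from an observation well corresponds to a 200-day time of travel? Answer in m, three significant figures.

401 m

K = 1.91e-4 m/s × 86400 s/d = 16.50 m/d
q = Ki = 16.50 × 0.017 = 0.2805 m/d
Average linear velocity = 0.2805 / 0.14 = 2.004 m/d
L = v × T = 2.004 × 200 = 400.8 m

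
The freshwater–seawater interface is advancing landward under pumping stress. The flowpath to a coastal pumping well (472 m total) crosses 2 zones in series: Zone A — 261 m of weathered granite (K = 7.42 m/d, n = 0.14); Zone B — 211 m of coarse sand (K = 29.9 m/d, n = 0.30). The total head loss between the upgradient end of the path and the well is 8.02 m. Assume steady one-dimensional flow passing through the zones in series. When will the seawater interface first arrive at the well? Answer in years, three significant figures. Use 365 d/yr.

1.44 years

Steady 1-D flow in series ⇒ the Darcy flux q is identical in every zone and the zone head losses add (resistances L/K in series).
Σ(L/K) = 261/7.42 + 211/29.9 = 35.18 + 7.057 = 42.23 d
q = ΔH / Σ(L/K) = 8.02 / 42.23 = 0.1899 m/d (same in every zone)
Zone A: v = q/n = 0.1899/0.14 = 1.356 m/d → t_A = 261/1.356 = 192.4 d
Zone B: v = q/n = 0.1899/0.30 = 0.6330 m/d → t_B = 211/0.6330 = 333.3 d
Total t = 192.4 + 333.3 = 525.7 d
   = 525.7 / 365 = 1.44 yr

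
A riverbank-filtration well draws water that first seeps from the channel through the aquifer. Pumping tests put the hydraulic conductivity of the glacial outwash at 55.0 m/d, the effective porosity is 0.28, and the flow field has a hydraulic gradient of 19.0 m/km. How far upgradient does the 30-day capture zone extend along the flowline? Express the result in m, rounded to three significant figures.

Darcy flux q = K·i = 55.0 × 0.019 = 1.045 m/d
Average linear velocity = 1.045 / 0.28 = 3.732 m/d
L = v × T = 3.732 × 30 = 112.0 m

112 m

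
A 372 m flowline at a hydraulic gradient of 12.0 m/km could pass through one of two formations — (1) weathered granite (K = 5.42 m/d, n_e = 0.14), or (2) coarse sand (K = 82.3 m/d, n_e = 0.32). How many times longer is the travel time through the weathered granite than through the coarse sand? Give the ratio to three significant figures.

6.64

Unit 1 (weathered granite): v = 5.42×0.012/0.14 = 0.4646 m/d, t = 372/0.4646 = 800.7 d
Unit 2 (coarse sand): v = 82.3×0.012/0.32 = 3.086 m/d, t = 372/3.086 = 120.5 d
t(weathered granite) / t(coarse sand) = 800.7/120.5 = 6.64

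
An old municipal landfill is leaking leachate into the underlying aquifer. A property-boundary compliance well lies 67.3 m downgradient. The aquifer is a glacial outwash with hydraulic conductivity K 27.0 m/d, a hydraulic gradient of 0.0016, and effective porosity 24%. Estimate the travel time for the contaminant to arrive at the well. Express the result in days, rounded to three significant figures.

374 days

q = Ki = 27.0 × 0.0016 = 0.04320 m/d
v_s = q/n_e = 0.04320/0.24 = 0.1800 m/d
t = L / v = 67.3 / 0.1800 = 373.9 d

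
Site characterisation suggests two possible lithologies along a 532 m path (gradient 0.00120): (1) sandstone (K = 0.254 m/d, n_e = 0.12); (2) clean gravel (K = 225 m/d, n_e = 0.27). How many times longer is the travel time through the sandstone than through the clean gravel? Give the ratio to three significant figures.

394

Unit 1 (sandstone): v = 0.254×0.0012/0.12 = 0.002540 m/d, t = 532/0.002540 = 209400 d
Unit 2 (clean gravel): v = 225×0.0012/0.27 = 1.000 m/d, t = 532/1.000 = 532.0 d
t(sandstone) / t(clean gravel) = 209400/532.0 = 394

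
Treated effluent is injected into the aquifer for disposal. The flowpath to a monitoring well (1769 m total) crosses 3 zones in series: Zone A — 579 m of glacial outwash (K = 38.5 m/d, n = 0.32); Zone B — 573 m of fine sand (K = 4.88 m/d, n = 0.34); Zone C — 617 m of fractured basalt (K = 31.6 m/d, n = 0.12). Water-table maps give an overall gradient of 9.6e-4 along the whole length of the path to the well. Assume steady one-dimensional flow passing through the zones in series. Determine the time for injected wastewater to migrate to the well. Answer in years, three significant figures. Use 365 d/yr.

111 years

Steady 1-D flow in series ⇒ the Darcy flux q is identical in every zone and the zone head losses add (resistances L/K in series).
Σ(L/K) = 579/38.5 + 573/4.88 + 617/31.6 = 15.04 + 117.4 + 19.53 = 152.0 d
K_eq = L_total / Σ(L/K) = 1769 / 152.0 = 11.64 m/d
q = K_eq · i = 11.64 × 9.6e-4 = 0.01117 m/d (same in every zone)
Zone A: v = q/n = 0.01117/0.32 = 0.03492 m/d → t_A = 579/0.03492 = 16580 d
Zone B: v = q/n = 0.01117/0.34 = 0.03286 m/d → t_B = 573/0.03286 = 17440 d
Zone C: v = q/n = 0.01117/0.12 = 0.09312 m/d → t_C = 617/0.09312 = 6626 d
Total t = 16580 + 17440 + 6626 = 40640 d
   = 40640 / 365 = 111 yr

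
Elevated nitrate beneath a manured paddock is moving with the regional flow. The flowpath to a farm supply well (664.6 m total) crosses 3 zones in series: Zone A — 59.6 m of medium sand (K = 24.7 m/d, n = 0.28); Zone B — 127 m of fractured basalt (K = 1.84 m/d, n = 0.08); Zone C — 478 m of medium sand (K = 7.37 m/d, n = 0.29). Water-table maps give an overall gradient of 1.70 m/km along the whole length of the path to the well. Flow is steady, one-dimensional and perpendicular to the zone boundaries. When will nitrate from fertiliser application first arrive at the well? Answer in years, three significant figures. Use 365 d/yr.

54.7 years

For zones in series the flux q is common to all zones; the equivalent conductivity is the harmonic (thickness-weighted) mean, K_eq = L_total / Σ(L_j/K_j).
Σ(L/K) = 59.6/24.7 + 127/1.84 + 478/7.37 = 2.413 + 69.02 + 64.86 = 136.3 d
K_eq = L_total / Σ(L/K) = 664.6 / 136.3 = 4.876 m/d
q = K_eq · i = 4.876 × 0.0017 = 0.008290 m/d (same in every zone)
Zone A: v = q/n = 0.008290/0.28 = 0.02961 m/d → t_A = 59.6/0.02961 = 2013 d
Zone B: v = q/n = 0.008290/0.08 = 0.1036 m/d → t_B = 127/0.1036 = 1226 d
Zone C: v = q/n = 0.008290/0.29 = 0.02859 m/d → t_C = 478/0.02859 = 16720 d
Total t = 2013 + 1226 + 16720 = 19960 d
   = 19960 / 365 = 54.7 yr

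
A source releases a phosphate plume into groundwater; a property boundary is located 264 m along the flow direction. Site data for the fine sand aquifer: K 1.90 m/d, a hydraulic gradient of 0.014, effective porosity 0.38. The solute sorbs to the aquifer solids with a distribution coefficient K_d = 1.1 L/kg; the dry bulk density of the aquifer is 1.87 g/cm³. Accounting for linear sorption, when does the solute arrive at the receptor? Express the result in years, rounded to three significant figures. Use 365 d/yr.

Darcy flux q = K·i = 1.90 × 0.014 = 0.02660 m/d
Average linear velocity = 0.02660 / 0.38 = 0.07000 m/d
Retardation R = 1 + ρ_b·K_d/n = 1 + 1.87×1.1/0.38 = 6.413
Contaminant velocity v_c = v/R = 0.07000/6.413 = 0.01092 m/d
t = L/v_c = 264/0.01092 = 24190 d
   = 24190/365 = 66.3 yr

66.3 years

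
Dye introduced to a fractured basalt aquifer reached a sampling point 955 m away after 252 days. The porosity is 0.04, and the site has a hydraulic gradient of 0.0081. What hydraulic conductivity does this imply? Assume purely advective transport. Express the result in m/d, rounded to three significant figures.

v = L / t = 955 / 252 = 3.790 m/d
K = v · n / i = 3.790 × 0.04 / 0.0081 = 18.7 m/d

18.7 m/d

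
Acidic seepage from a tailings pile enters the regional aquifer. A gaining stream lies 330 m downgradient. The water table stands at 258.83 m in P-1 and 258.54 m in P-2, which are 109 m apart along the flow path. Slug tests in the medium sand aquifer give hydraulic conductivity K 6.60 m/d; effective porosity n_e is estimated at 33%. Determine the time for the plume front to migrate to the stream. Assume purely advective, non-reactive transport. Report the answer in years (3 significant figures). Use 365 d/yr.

17.0 years

Hydraulic gradient i = (258.83 − 258.54) / 109 = 0.29 / 109 = 0.002661
Specific discharge q = 6.60 × 0.002661 = 0.01756 m/d
v_s = q/n_e = 0.01756/0.33 = 0.05321 m/d
t = L / v = 330 / 0.05321 = 6202 d
   = 6202 / 365 = 17.0 yr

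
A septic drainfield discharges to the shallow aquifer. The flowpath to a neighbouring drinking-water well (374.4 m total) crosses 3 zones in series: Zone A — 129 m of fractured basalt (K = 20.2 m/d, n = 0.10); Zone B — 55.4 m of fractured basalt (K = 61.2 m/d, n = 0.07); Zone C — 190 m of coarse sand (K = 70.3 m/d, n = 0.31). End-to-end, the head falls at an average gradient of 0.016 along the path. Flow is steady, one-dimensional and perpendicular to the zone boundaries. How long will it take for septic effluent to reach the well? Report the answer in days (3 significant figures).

126 days

Continuity: the same q passes through each zone, so ΔH = q·Σ(L_j/K_j) — the zones act as resistances in series.
Σ(L/K) = 129/20.2 + 55.4/61.2 + 190/70.3 = 6.386 + 0.9052 + 2.703 = 9.994 d
K_eq = L_total / Σ(L/K) = 374.4 / 9.994 = 37.46 m/d
q = K_eq · i = 37.46 × 0.016 = 0.5994 m/d (same in every zone)
Zone A: v = q/n = 0.5994/0.10 = 5.994 m/d → t_A = 129/5.994 = 21.52 d
Zone B: v = q/n = 0.5994/0.07 = 8.563 m/d → t_B = 55.4/8.563 = 6.470 d
Zone C: v = q/n = 0.5994/0.31 = 1.934 m/d → t_C = 190/1.934 = 98.27 d
Total t = 21.52 + 6.470 + 98.27 = 126.3 d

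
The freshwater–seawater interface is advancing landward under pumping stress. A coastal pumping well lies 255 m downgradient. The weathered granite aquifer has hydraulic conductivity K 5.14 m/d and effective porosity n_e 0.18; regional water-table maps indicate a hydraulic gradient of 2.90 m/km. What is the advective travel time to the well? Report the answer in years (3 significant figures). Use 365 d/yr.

8.44 years

Specific discharge q = 5.14 × 0.0029 = 0.01491 m/d
v_s = q/n_e = 0.01491/0.18 = 0.08281 m/d
t = L / v = 255 / 0.08281 = 3079 d
   = 3079 / 365 = 8.44 yr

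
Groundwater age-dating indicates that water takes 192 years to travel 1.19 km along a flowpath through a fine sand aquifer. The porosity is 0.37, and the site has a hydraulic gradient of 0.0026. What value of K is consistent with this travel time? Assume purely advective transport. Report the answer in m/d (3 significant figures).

2.42 m/d

t = 192 years = 70080 d
L = 1.19 km = 1190 m
v = L / t = 1190 / 70080 = 0.01698 m/d
K = v · n / i = 0.01698 × 0.37 / 0.0026 = 2.42 m/d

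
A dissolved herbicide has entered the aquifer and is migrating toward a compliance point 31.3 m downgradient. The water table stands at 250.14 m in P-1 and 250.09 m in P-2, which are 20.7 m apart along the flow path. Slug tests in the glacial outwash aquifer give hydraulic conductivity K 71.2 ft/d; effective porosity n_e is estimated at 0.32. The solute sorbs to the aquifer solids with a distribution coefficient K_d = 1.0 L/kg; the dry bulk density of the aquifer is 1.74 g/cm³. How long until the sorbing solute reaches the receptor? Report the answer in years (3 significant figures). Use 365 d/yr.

Hydraulic gradient i = (250.14 − 250.09) / 20.7 = 0.05 / 20.7 = 0.002415
K = 71.2 ft/d × 0.3048 = 21.70 m/d
q = Ki = 21.70 × 0.002415 = 0.05242 m/d
v = Ki/n = 21.70·0.002415/0.32 = 0.1638 m/d
Retardation R = 1 + ρ_b·K_d/n = 1 + 1.74×1.0/0.32 = 6.438
Contaminant velocity v_c = v/R = 0.1638/6.438 = 0.02545 m/d
t = L/v_c = 31.3/0.02545 = 1230 d
   = 1230/365 = 3.37 yr

3.37 years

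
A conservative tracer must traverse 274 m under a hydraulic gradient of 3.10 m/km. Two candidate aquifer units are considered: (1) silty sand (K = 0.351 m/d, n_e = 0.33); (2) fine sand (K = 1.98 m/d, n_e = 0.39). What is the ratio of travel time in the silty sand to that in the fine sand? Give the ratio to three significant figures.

Unit 1 (silty sand): v = 0.351×0.0031/0.33 = 0.003297 m/d, t = 274/0.003297 = 83100 d
Unit 2 (fine sand): v = 1.98×0.0031/0.39 = 0.01574 m/d, t = 274/0.01574 = 17410 d
t(silty sand) / t(fine sand) = 83100/17410 = 4.77

4.77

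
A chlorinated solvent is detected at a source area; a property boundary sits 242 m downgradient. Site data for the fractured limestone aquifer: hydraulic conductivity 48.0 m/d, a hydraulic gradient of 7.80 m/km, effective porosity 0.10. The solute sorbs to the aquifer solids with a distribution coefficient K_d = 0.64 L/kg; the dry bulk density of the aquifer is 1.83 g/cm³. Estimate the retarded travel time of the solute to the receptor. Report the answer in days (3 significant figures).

q = Ki = 48.0 × 0.0078 = 0.3744 m/d
v = Ki/n = 48.0·0.0078/0.10 = 3.744 m/d
Retardation R = 1 + ρ_b·K_d/n = 1 + 1.83×0.64/0.10 = 12.71
Contaminant velocity v_c = v/R = 3.744/12.71 = 0.2945 m/d
t = L/v_c = 242/0.2945 = 821.7 d

822 days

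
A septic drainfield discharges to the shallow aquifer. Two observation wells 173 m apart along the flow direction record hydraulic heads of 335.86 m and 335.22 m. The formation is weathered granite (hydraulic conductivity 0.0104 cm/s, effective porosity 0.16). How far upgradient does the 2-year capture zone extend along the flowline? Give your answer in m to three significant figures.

152 m

Hydraulic gradient i = (335.86 − 335.22) / 173 = 0.64 / 173 = 0.003699
K = 0.0104 cm/s × 864 = 8.986 m/d
Specific discharge q = 8.986 × 0.003699 = 0.03324 m/d
v_s = q/n_e = 0.03324/0.16 = 0.2078 m/d
T = 2 yr × 365 = 730 d
L = v × T = 0.2078 × 730 = 151.7 m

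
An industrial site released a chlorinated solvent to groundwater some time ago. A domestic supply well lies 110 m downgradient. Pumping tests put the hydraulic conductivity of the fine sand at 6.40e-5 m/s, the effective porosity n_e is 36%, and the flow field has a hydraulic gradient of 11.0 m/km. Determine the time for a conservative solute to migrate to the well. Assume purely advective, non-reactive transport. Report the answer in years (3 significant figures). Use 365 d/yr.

1.78 years

K = 6.40e-5 m/s × 86400 s/d = 5.530 m/d
Specific discharge q = 5.530 × 0.011 = 0.06083 m/d
v_s = q/n_e = 0.06083/0.36 = 0.1690 m/d
t = L / v = 110 / 0.1690 = 651.0 d
   = 651.0 / 365 = 1.78 yr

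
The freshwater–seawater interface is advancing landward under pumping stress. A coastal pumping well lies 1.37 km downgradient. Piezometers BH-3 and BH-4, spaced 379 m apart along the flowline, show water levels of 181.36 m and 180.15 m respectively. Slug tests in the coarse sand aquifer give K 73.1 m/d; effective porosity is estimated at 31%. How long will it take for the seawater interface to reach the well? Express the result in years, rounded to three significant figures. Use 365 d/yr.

Hydraulic gradient i = (181.36 − 180.15) / 379 = 1.21 / 379 = 0.003193
Specific discharge q = 73.1 × 0.003193 = 0.2334 m/d
v_s = q/n_e = 0.2334/0.31 = 0.7528 m/d
L = 1.37 km = 1370 m
t = L / v = 1370 / 0.7528 = 1820 d
   = 1820 / 365 = 4.99 yr

4.99 years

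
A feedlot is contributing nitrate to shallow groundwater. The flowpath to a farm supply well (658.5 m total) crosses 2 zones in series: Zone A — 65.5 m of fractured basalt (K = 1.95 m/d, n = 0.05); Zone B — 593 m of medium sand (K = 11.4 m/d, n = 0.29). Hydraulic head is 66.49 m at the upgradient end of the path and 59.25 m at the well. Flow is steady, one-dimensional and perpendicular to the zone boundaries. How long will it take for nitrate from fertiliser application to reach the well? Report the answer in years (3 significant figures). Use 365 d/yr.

Total head drop ΔH = 66.49 − 59.25 = 7.24 m
Continuity: the same q passes through each zone, so ΔH = q·Σ(L_j/K_j) — the zones act as resistances in series.
Σ(L/K) = 65.5/1.95 + 593/11.4 = 33.59 + 52.02 = 85.61 d
q = ΔH / Σ(L/K) = 7.24 / 85.61 = 0.08457 m/d (same in every zone)
Zone A: v = q/n = 0.08457/0.05 = 1.691 m/d → t_A = 65.5/1.691 = 38.72 d
Zone B: v = q/n = 0.08457/0.29 = 0.2916 m/d → t_B = 593/0.2916 = 2033 d
Total t = 38.72 + 2033 = 2072 d
   = 2072 / 365 = 5.68 yr

5.68 years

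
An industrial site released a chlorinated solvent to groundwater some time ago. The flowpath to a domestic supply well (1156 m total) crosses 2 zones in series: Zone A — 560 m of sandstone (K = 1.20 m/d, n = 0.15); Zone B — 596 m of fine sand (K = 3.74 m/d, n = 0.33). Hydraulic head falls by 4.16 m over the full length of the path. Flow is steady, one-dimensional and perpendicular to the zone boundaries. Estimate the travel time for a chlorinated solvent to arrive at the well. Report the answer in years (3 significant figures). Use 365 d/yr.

Continuity: the same q passes through each zone, so ΔH = q·Σ(L_j/K_j) — the zones act as resistances in series.
Σ(L/K) = 560/1.20 + 596/3.74 = 466.7 + 159.4 = 626.0 d
q = ΔH / Σ(L/K) = 4.16 / 626.0 = 0.006645 m/d (same in every zone)
Zone A: v = q/n = 0.006645/0.15 = 0.04430 m/d → t_A = 560/0.04430 = 12640 d
Zone B: v = q/n = 0.006645/0.33 = 0.02014 m/d → t_B = 596/0.02014 = 29600 d
Total t = 12640 + 29600 = 42240 d
   = 42240 / 365 = 116 yr

116 years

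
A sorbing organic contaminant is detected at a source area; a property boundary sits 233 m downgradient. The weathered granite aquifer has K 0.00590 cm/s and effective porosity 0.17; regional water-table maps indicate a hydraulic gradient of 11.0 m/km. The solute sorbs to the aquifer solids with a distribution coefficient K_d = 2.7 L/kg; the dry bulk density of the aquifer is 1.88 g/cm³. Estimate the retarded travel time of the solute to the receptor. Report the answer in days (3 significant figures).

K = 0.00590 cm/s × 864 = 5.098 m/d
Specific discharge q = 5.098 × 0.011 = 0.05607 m/d
v = Ki/n = 5.098·0.011/0.17 = 0.3298 m/d
Retardation R = 1 + ρ_b·K_d/n = 1 + 1.88×2.7/0.17 = 30.86
Contaminant velocity v_c = v/R = 0.3298/30.86 = 0.01069 m/d
t = L/v_c = 233/0.01069 = 21800 d

21800 days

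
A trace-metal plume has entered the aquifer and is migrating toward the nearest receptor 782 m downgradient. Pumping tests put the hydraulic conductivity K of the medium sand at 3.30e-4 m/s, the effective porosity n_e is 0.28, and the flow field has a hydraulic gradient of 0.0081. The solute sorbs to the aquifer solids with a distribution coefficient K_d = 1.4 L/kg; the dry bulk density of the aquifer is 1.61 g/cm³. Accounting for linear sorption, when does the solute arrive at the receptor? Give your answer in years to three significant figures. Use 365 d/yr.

K = 3.30e-4 m/s × 86400 s/d = 28.51 m/d
Specific discharge q = 28.51 × 0.0081 = 0.2309 m/d
v_s = q/n_e = 0.2309/0.28 = 0.8248 m/d
Retardation R = 1 + ρ_b·K_d/n = 1 + 1.61×1.4/0.28 = 9.050
Contaminant velocity v_c = v/R = 0.8248/9.050 = 0.09114 m/d
t = L/v_c = 782/0.09114 = 8580 d
   = 8580/365 = 23.5 yr

23.5 years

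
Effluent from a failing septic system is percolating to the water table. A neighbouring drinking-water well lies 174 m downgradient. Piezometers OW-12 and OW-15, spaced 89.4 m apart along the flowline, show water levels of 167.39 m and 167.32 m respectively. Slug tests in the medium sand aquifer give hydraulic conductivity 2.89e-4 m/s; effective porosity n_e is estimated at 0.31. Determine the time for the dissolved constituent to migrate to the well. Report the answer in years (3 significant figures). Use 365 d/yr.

Hydraulic gradient i = (167.39 − 167.32) / 89.4 = 0.07 / 89.4 = 7.830e-4
K = 2.89e-4 m/s × 86400 s/d = 24.97 m/d
Darcy flux q = K·i = 24.97 × 7.830e-4 = 0.01955 m/d
Seepage velocity v = q / n = 0.01955 / 0.31 = 0.06307 m/d
t = L / v = 174 / 0.06307 = 2759 d
   = 2759 / 365 = 7.56 yr

7.56 years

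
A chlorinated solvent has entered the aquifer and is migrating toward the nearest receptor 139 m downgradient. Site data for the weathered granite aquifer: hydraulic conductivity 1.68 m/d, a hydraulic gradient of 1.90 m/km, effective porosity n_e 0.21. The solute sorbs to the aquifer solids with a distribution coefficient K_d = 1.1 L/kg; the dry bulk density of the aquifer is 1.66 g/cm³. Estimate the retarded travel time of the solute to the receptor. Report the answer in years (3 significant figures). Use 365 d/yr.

243 years

Darcy flux q = K·i = 1.68 × 0.0019 = 0.003192 m/d
Seepage velocity v = q / n = 0.003192 / 0.21 = 0.01520 m/d
Retardation R = 1 + ρ_b·K_d/n = 1 + 1.66×1.1/0.21 = 9.695
Contaminant velocity v_c = v/R = 0.01520/9.695 = 0.001568 m/d
t = L/v_c = 139/0.001568 = 88660 d
   = 88660/365 = 243 yr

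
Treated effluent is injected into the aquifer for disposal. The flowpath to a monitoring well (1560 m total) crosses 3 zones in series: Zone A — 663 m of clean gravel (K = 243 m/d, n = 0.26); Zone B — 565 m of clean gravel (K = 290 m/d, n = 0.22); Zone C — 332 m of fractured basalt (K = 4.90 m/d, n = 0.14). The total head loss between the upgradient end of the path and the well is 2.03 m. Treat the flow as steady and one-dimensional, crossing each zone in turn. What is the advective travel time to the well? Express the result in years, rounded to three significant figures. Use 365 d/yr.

Steady 1-D flow in series ⇒ the Darcy flux q is identical in every zone and the zone head losses add (resistances L/K in series).
Σ(L/K) = 663/243 + 565/290 + 332/4.90 = 2.728 + 1.948 + 67.76 = 72.43 d
q = ΔH / Σ(L/K) = 2.03 / 72.43 = 0.02803 m/d (same in every zone)
Zone A: v = q/n = 0.02803/0.26 = 0.1078 m/d → t_A = 663/0.1078 = 6151 d
Zone B: v = q/n = 0.02803/0.22 = 0.1274 m/d → t_B = 565/0.1274 = 4435 d
Zone C: v = q/n = 0.02803/0.14 = 0.2002 m/d → t_C = 332/0.2002 = 1658 d
Total t = 6151 + 4435 + 1658 = 12240 d
   = 12240 / 365 = 33.5 yr

33.5 years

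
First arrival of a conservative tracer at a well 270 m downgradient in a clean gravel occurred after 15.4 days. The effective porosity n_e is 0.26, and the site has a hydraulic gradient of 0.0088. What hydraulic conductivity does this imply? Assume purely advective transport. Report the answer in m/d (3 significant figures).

518 m/d

v = L / t = 270 / 15.4 = 17.53 m/d
K = v · n / i = 17.53 × 0.26 / 0.0088 = 518 m/d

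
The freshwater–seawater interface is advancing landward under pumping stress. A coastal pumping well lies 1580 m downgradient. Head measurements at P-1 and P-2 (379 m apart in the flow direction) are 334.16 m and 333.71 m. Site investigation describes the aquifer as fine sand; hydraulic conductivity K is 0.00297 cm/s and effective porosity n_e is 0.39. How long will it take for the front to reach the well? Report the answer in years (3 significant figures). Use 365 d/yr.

554 years

Hydraulic gradient i = (334.16 − 333.71) / 379 = 0.45 / 379 = 0.001187
K = 0.00297 cm/s × 864 = 2.566 m/d
Specific discharge q = 2.566 × 0.001187 = 0.003047 m/d
Seepage velocity v = q / n = 0.003047 / 0.39 = 0.007812 m/d
t = L / v = 1580 / 0.007812 = 202200 d
   = 202200 / 365 = 554 yr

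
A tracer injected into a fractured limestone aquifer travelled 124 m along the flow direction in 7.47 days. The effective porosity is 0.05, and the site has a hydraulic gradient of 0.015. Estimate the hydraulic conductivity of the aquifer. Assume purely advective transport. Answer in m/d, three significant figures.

v = L / t = 124 / 7.47 = 16.60 m/d
K = v · n / i = 16.60 × 0.05 / 0.015 = 55.3 m/d

55.3 m/d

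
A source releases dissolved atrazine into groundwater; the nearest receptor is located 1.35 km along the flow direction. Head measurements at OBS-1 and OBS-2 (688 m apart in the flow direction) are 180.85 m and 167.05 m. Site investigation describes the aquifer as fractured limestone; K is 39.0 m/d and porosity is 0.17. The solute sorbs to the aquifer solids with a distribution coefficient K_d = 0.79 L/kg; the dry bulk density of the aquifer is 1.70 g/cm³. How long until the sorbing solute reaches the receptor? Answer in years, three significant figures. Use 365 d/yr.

Hydraulic gradient i = (180.85 − 167.05) / 688 = 13.80 / 688 = 0.02006
Darcy flux q = K·i = 39.0 × 0.02006 = 0.7823 m/d
Average linear velocity = 0.7823 / 0.17 = 4.602 m/d
Retardation R = 1 + ρ_b·K_d/n = 1 + 1.70×0.79/0.17 = 8.900
Contaminant velocity v_c = v/R = 4.602/8.900 = 0.5170 m/d
L = 1.35 km = 1350 m
t = L/v_c = 1350/0.5170 = 2611 d
   = 2611/365 = 7.15 yr

7.15 years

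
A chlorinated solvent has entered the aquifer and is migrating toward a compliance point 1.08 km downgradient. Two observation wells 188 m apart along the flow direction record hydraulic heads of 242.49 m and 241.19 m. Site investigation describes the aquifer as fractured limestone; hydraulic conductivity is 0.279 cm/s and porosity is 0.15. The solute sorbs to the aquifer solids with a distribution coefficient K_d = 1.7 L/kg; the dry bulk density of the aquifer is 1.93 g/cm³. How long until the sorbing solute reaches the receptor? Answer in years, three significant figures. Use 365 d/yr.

6.09 years

Hydraulic gradient i = (242.49 − 241.19) / 188 = 1.30 / 188 = 0.006915
K = 0.279 cm/s × 864 = 241.1 m/d
Specific discharge q = 241.1 × 0.006915 = 1.667 m/d
v_s = q/n_e = 1.667/0.15 = 11.11 m/d
Retardation R = 1 + ρ_b·K_d/n = 1 + 1.93×1.7/0.15 = 22.87
Contaminant velocity v_c = v/R = 11.11/22.87 = 0.4858 m/d
L = 1.08 km = 1080 m
t = L/v_c = 1080/0.4858 = 2223 d
   = 2223/365 = 6.09 yr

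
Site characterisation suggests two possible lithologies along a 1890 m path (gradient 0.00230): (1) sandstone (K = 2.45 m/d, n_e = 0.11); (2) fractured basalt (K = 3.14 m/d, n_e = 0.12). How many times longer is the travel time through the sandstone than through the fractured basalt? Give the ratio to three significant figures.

1.17

Unit 1 (sandstone): v = 2.45×0.0023/0.11 = 0.05123 m/d, t = 1890/0.05123 = 36890 d
Unit 2 (fractured basalt): v = 3.14×0.0023/0.12 = 0.06018 m/d, t = 1890/0.06018 = 31400 d
t(sandstone) / t(fractured basalt) = 36890/31400 = 1.17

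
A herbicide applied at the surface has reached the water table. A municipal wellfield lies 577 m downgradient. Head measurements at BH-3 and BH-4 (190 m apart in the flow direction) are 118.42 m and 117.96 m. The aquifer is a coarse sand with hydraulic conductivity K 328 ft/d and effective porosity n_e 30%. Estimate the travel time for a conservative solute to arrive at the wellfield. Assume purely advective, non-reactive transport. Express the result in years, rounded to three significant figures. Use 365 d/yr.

1.96 years

Hydraulic gradient i = (118.42 − 117.96) / 190 = 0.46 / 190 = 0.002421
K = 328 ft/d × 0.3048 = 99.97 m/d
Darcy flux q = K·i = 99.97 × 0.002421 = 0.2420 m/d
Average linear velocity = 0.2420 / 0.30 = 0.8068 m/d
t = L / v = 577 / 0.8068 = 715.2 d
   = 715.2 / 365 = 1.96 yr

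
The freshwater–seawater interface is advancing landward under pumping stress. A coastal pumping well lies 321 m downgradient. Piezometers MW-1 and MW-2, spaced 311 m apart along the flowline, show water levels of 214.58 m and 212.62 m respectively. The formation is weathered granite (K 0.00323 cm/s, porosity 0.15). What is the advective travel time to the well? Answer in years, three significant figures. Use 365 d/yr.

Hydraulic gradient i = (214.58 − 212.62) / 311 = 1.96 / 311 = 0.006302
K = 0.00323 cm/s × 864 = 2.791 m/d
q = Ki = 2.791 × 0.006302 = 0.01759 m/d
Seepage velocity v = q / n = 0.01759 / 0.15 = 0.1173 m/d
t = L / v = 321 / 0.1173 = 2738 d
   = 2738 / 365 = 7.50 yr

7.50 years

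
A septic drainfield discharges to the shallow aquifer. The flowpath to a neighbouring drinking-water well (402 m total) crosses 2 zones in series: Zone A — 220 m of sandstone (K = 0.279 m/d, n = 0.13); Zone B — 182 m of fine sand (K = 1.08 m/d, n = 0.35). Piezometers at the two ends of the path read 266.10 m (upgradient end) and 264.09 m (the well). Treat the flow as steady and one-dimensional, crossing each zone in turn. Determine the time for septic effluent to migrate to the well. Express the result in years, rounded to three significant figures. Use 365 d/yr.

Total head drop ΔH = 266.10 − 264.09 = 2.01 m
Continuity: the same q passes through each zone, so ΔH = q·Σ(L_j/K_j) — the zones act as resistances in series.
Σ(L/K) = 220/0.279 + 182/1.08 = 788.5 + 168.5 = 957.0 d
q = ΔH / Σ(L/K) = 2.01 / 957.0 = 0.002100 m/d (same in every zone)
Zone A: v = q/n = 0.002100/0.13 = 0.01616 m/d → t_A = 220/0.01616 = 13620 d
Zone B: v = q/n = 0.002100/0.35 = 0.006001 m/d → t_B = 182/0.006001 = 30330 d
Total t = 13620 + 30330 = 43950 d
   = 43950 / 365 = 120 yr

120 years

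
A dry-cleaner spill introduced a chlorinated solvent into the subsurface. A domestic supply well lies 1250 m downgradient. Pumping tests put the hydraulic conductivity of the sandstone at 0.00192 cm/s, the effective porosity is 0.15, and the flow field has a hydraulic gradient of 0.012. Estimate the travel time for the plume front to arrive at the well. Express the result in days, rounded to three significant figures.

9420 days

K = 0.00192 cm/s × 864 = 1.659 m/d
Darcy flux q = K·i = 1.659 × 0.012 = 0.01991 m/d
Seepage velocity v = q / n = 0.01991 / 0.15 = 0.1327 m/d
t = L / v = 1250 / 0.1327 = 9419 d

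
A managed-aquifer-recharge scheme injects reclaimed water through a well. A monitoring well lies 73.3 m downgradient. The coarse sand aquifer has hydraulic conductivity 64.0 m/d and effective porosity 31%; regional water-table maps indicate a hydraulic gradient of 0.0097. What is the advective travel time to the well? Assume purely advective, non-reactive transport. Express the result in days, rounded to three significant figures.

36.6 days

Darcy flux q = K·i = 64.0 × 0.0097 = 0.6208 m/d
v = Ki/n = 64.0·0.0097/0.31 = 2.003 m/d
t = L / v = 73.3 / 2.003 = 36.60 d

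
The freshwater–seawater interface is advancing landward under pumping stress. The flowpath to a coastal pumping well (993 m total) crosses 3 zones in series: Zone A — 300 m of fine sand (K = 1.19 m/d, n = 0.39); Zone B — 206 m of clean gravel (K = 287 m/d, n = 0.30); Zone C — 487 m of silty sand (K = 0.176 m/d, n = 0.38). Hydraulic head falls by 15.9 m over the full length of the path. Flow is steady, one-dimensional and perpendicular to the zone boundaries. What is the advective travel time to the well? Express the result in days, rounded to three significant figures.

69100 days

Continuity: the same q passes through each zone, so ΔH = q·Σ(L_j/K_j) — the zones act as resistances in series.
Σ(L/K) = 300/1.19 + 206/287 + 487/0.176 = 252.1 + 0.7178 + 2767 = 3020 d
q = ΔH / Σ(L/K) = 15.9 / 3020 = 0.005265 m/d (same in every zone)
Zone A: v = q/n = 0.005265/0.39 = 0.01350 m/d → t_A = 300/0.01350 = 22220 d
Zone B: v = q/n = 0.005265/0.30 = 0.01755 m/d → t_B = 206/0.01755 = 11740 d
Zone C: v = q/n = 0.005265/0.38 = 0.01386 m/d → t_C = 487/0.01386 = 35150 d
Total t = 22220 + 11740 + 35150 = 69110 d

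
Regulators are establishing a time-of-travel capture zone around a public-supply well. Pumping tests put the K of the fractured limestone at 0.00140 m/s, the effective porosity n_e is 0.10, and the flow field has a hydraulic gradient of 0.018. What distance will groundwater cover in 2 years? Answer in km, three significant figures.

K = 0.00140 m/s × 86400 s/d = 121.0 m/d
Specific discharge q = 121.0 × 0.018 = 2.177 m/d
Average linear velocity = 2.177 / 0.10 = 21.77 m/d
T = 2 yr × 365 = 730 d
L = v × T = 21.77 × 730 = 15890 m
   = 15.9 km

15.9 km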